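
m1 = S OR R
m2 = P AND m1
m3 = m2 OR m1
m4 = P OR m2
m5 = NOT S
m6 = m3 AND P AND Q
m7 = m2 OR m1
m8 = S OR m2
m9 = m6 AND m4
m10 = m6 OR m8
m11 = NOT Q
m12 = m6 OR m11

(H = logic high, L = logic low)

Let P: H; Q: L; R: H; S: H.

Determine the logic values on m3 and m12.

m3 = H  m12 = H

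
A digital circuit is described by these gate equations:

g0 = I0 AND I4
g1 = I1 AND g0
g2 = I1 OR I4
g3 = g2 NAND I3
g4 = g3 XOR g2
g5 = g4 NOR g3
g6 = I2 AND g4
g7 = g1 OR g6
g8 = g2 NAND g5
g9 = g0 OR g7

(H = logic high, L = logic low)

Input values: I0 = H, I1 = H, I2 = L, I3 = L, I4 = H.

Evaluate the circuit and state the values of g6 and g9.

g0 = I0 AND I4 = H AND H = H
g1 = I1 AND g0 = H AND H = H
g2 = I1 OR I4 = H OR H = H
g3 = g2 NAND I3 = H NAND L = H
g4 = g3 XOR g2 = H XOR H = L
g6 = I2 AND g4 = L AND L = L
g7 = g1 OR g6 = H OR L = H
g9 = g0 OR g7 = H OR H = H

g6 = L  g9 = H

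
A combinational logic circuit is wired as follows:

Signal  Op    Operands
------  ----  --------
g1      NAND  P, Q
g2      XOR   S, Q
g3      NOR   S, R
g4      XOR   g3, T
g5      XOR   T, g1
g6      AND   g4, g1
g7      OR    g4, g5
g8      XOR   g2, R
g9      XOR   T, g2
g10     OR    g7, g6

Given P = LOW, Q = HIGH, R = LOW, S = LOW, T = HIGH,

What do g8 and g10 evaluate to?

g1 = P NAND Q = LOW NAND HIGH = HIGH
g2 = S XOR Q = LOW XOR HIGH = HIGH
g3 = S NOR R = LOW NOR LOW = HIGH
g4 = g3 XOR T = HIGH XOR HIGH = LOW
g5 = T XOR g1 = HIGH XOR HIGH = LOW
g6 = g4 AND g1 = LOW AND HIGH = LOW
g7 = g4 OR g5 = LOW OR LOW = LOW
g8 = g2 XOR R = HIGH XOR LOW = HIGH
g10 = g7 OR g6 = LOW OR LOW = LOW

g8 = HIGH, g10 = LOW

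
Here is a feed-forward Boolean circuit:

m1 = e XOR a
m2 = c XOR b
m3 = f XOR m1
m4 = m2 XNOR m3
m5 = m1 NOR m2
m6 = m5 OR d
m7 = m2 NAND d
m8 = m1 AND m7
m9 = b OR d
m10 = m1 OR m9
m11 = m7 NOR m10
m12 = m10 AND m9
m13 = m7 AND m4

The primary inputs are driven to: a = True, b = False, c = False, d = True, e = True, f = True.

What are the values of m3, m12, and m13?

m3 = True, m12 = True, m13 = False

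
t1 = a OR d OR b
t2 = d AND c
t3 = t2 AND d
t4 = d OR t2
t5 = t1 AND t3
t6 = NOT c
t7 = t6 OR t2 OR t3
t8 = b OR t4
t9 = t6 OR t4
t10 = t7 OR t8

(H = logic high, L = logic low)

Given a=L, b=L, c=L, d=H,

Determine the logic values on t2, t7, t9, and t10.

t2 = L, t7 = H, t9 = H, t10 = H

t2 = d AND c = H AND L = L
t3 = t2 AND d = L AND H = L
t4 = d OR t2 = H OR L = H
t6 = NOT c = NOT L = H
t7 = t6 OR t2 OR t3 = H OR L OR L = H
t8 = b OR t4 = L OR H = H
t9 = t6 OR t4 = H OR H = H
t10 = t7 OR t8 = H OR H = H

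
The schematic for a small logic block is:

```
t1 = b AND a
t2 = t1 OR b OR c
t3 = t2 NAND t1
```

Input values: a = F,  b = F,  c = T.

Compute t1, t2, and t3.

t1 = F, t2 = T, t3 = T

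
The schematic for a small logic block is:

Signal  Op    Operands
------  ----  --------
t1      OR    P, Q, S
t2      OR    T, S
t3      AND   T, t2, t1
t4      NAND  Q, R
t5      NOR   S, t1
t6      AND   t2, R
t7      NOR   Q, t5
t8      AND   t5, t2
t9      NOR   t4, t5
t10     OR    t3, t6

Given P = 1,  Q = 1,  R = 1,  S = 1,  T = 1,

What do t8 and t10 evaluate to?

t8 = 0, t10 = 1

t1 = P OR Q OR S = 1 OR 1 OR 1 = 1
t2 = T OR S = 1 OR 1 = 1
t3 = T AND t2 AND t1 = 1 AND 1 AND 1 = 1
t5 = S NOR t1 = 1 NOR 1 = 0
t6 = t2 AND R = 1 AND 1 = 1
t8 = t5 AND t2 = 0 AND 1 = 0
t10 = t3 OR t6 = 1 OR 1 = 1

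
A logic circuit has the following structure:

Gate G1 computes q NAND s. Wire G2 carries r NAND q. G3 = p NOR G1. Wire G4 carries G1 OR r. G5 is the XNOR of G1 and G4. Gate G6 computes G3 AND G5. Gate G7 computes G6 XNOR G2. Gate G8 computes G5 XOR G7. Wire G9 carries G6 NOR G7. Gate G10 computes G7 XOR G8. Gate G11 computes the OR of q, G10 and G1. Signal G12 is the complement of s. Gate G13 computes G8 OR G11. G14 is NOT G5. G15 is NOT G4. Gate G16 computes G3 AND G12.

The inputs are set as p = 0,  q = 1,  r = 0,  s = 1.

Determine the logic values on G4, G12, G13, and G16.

G4 = 0, G12 = 0, G13 = 1, G16 = 0

G1 = q NAND s = 1 NAND 1 = 0
G2 = r NAND q = 0 NAND 1 = 1
G3 = p NOR G1 = 0 NOR 0 = 1
G4 = G1 OR r = 0 OR 0 = 0
G5 = G1 XNOR G4 = 0 XNOR 0 = 1
G6 = G3 AND G5 = 1 AND 1 = 1
G7 = G6 XNOR G2 = 1 XNOR 1 = 1
G8 = G5 XOR G7 = 1 XOR 1 = 0
G10 = G7 XOR G8 = 1 XOR 0 = 1
G11 = q OR G10 OR G1 = 1 OR 1 OR 0 = 1
G12 = NOT s = NOT 1 = 0
G13 = G8 OR G11 = 0 OR 1 = 1
G16 = G3 AND G12 = 1 AND 0 = 0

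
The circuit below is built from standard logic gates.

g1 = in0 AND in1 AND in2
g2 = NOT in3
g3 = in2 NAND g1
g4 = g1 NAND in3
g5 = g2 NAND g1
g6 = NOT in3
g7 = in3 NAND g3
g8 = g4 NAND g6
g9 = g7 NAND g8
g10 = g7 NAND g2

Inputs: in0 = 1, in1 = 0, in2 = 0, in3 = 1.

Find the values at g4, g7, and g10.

g1 = in0 AND in1 AND in2 = 1 AND 0 AND 0 = 0
g2 = NOT in3 = NOT 1 = 0
g3 = in2 NAND g1 = 0 NAND 0 = 1
g4 = g1 NAND in3 = 0 NAND 1 = 1
g7 = in3 NAND g3 = 1 NAND 1 = 0
g10 = g7 NAND g2 = 0 NAND 0 = 1

g4 = 1; g7 = 0; g10 = 1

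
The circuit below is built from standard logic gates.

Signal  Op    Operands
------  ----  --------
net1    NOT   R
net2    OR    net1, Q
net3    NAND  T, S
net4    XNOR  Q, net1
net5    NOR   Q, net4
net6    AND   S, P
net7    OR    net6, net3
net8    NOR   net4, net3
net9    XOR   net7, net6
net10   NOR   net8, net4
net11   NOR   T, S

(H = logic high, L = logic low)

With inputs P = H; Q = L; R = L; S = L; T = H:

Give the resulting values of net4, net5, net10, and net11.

net4 = L, net5 = H, net10 = H, net11 = L

net1 = NOT R = NOT L = H
net3 = T NAND S = H NAND L = H
net4 = Q XNOR net1 = L XNOR H = L
net5 = Q NOR net4 = L NOR L = H
net8 = net4 NOR net3 = L NOR H = L
net10 = net8 NOR net4 = L NOR L = H
net11 = T NOR S = H NOR L = L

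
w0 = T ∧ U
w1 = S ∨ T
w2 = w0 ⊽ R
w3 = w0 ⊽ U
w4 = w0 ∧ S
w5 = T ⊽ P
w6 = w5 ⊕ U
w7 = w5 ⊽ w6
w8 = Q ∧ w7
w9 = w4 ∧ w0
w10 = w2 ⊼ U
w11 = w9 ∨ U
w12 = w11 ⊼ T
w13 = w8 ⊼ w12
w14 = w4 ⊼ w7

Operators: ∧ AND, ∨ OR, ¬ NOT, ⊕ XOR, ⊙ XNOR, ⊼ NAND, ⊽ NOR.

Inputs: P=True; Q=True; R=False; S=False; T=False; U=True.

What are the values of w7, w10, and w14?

w7 = False, w10 = False, w14 = True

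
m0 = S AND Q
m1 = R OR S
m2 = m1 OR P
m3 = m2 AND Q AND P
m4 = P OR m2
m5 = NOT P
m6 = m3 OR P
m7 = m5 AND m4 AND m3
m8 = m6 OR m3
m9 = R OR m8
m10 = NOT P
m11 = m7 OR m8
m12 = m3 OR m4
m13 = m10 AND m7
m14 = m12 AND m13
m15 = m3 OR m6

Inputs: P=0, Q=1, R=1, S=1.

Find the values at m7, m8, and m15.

m7 = 0; m8 = 0; m15 = 0

m1 = R OR S = 1 OR 1 = 1
m2 = m1 OR P = 1 OR 0 = 1
m3 = m2 AND Q AND P = 1 AND 1 AND 0 = 0
m4 = P OR m2 = 0 OR 1 = 1
m5 = NOT P = NOT 0 = 1
m6 = m3 OR P = 0 OR 0 = 0
m7 = m5 AND m4 AND m3 = 1 AND 1 AND 0 = 0
m8 = m6 OR m3 = 0 OR 0 = 0
m15 = m3 OR m6 = 0 OR 0 = 0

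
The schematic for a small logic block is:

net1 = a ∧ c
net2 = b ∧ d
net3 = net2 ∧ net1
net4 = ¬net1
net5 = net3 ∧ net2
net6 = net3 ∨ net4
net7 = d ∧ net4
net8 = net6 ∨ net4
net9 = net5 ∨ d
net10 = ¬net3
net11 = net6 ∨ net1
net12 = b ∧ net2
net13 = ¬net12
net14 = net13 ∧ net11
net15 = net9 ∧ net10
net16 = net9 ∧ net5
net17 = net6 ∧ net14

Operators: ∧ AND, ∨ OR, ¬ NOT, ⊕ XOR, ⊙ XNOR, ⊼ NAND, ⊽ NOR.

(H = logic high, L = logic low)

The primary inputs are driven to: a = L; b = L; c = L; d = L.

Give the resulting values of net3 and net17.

net3 = L, net17 = H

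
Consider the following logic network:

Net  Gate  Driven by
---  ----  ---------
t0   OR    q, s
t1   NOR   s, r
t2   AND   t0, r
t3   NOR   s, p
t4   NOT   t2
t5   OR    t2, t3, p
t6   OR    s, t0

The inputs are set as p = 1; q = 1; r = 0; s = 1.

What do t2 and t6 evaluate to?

t2 = 0  t6 = 1

t0 = q OR s = 1 OR 1 = 1
t2 = t0 AND r = 1 AND 0 = 0
t6 = s OR t0 = 1 OR 1 = 1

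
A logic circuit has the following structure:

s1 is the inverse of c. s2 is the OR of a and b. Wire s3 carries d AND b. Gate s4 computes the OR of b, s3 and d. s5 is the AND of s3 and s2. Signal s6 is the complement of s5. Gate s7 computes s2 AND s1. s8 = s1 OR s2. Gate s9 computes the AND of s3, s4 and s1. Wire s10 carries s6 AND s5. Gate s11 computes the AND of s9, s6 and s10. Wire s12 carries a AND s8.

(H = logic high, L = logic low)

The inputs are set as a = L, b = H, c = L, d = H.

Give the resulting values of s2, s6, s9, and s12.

s2 = H  s6 = L  s9 = H  s12 = L

s1 = NOT c = NOT L = H
s2 = a OR b = L OR H = H
s3 = d AND b = H AND H = H
s4 = b OR s3 OR d = H OR H OR H = H
s5 = s3 AND s2 = H AND H = H
s6 = NOT s5 = NOT H = L
s8 = s1 OR s2 = H OR H = H
s9 = s3 AND s4 AND s1 = H AND H AND H = H
s12 = a AND s8 = L AND H = L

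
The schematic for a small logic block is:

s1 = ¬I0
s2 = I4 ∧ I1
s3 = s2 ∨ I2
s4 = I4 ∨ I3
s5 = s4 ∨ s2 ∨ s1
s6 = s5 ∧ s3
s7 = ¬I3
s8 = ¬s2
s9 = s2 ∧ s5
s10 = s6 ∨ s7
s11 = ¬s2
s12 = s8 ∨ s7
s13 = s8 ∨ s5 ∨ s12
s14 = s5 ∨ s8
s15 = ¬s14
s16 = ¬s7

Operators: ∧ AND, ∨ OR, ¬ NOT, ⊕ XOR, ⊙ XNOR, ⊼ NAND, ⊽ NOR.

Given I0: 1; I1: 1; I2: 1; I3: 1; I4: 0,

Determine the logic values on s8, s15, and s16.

s1 = NOT I0 = NOT 1 = 0
s2 = I4 AND I1 = 0 AND 1 = 0
s4 = I4 OR I3 = 0 OR 1 = 1
s5 = s4 OR s2 OR s1 = 1 OR 0 OR 0 = 1
s7 = NOT I3 = NOT 1 = 0
s8 = NOT s2 = NOT 0 = 1
s14 = s5 OR s8 = 1 OR 1 = 1
s15 = NOT s14 = NOT 1 = 0
s16 = NOT s7 = NOT 0 = 1

s8 = 1, s15 = 0, s16 = 1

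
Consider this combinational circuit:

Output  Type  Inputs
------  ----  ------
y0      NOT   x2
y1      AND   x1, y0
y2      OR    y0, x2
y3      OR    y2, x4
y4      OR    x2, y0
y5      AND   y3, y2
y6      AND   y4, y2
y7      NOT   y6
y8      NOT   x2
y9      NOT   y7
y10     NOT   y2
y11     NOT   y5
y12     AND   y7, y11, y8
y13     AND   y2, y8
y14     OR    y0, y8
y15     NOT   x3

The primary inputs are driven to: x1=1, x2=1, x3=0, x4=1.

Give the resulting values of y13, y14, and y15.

y0 = NOT x2 = NOT 1 = 0
y2 = y0 OR x2 = 0 OR 1 = 1
y8 = NOT x2 = NOT 1 = 0
y13 = y2 AND y8 = 1 AND 0 = 0
y14 = y0 OR y8 = 0 OR 0 = 0
y15 = NOT x3 = NOT 0 = 1

y13 = 0  y14 = 0  y15 = 1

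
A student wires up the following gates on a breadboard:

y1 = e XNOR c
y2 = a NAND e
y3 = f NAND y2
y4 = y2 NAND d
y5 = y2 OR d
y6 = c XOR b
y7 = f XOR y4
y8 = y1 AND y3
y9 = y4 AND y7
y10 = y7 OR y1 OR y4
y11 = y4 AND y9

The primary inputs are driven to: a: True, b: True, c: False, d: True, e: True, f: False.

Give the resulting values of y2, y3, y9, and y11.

y2 = a NAND e = True NAND True = False
y3 = f NAND y2 = False NAND False = True
y4 = y2 NAND d = False NAND True = True
y7 = f XOR y4 = False XOR True = True
y9 = y4 AND y7 = True AND True = True
y11 = y4 AND y9 = True AND True = True

y2 = False, y3 = True, y9 = True, y11 = True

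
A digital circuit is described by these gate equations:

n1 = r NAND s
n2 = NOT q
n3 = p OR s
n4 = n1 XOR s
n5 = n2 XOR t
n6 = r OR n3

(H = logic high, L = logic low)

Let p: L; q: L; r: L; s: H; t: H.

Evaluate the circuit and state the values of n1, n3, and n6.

n1 = r NAND s = L NAND H = H
n3 = p OR s = L OR H = H
n6 = r OR n3 = L OR H = H

n1 = H; n3 = H; n6 = H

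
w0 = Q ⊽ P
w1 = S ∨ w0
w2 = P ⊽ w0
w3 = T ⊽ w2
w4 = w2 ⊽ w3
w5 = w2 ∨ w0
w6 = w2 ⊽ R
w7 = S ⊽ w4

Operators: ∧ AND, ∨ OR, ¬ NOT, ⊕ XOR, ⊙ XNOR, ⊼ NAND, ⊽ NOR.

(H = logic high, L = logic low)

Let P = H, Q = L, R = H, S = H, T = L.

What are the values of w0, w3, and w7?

w0 = L; w3 = H; w7 = L

w0 = Q NOR P = L NOR H = L
w2 = P NOR w0 = H NOR L = L
w3 = T NOR w2 = L NOR L = H
w4 = w2 NOR w3 = L NOR H = L
w7 = S NOR w4 = H NOR L = L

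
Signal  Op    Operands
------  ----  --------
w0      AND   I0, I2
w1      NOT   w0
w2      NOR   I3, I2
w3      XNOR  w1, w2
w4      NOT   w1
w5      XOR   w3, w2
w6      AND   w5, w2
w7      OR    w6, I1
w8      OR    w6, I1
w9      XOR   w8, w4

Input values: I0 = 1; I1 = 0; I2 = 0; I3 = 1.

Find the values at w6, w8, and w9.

w6 = 0, w8 = 0, w9 = 0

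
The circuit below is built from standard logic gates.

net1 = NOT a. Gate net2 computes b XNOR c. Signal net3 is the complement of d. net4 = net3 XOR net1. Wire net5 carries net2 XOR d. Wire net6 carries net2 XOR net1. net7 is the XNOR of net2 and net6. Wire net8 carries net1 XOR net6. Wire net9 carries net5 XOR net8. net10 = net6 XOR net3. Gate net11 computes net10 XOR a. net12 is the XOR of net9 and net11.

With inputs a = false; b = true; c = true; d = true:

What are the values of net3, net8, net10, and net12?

net3 = false, net8 = true, net10 = false, net12 = true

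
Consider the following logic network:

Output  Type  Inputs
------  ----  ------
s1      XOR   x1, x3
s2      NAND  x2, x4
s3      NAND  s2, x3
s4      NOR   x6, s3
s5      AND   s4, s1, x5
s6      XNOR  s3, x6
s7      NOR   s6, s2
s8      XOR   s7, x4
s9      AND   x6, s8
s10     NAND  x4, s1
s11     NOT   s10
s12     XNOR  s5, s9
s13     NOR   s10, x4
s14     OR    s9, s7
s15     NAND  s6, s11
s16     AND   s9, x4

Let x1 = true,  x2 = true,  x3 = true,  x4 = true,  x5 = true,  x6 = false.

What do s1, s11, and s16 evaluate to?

s1 = x1 XOR x3 = true XOR true = false
s2 = x2 NAND x4 = true NAND true = false
s3 = s2 NAND x3 = false NAND true = true
s6 = s3 XNOR x6 = true XNOR false = false
s7 = s6 NOR s2 = false NOR false = true
s8 = s7 XOR x4 = true XOR true = false
s9 = x6 AND s8 = false AND false = false
s10 = x4 NAND s1 = true NAND false = true
s11 = NOT s10 = NOT true = false
s16 = s9 AND x4 = false AND true = false

s1 = false, s11 = false, s16 = false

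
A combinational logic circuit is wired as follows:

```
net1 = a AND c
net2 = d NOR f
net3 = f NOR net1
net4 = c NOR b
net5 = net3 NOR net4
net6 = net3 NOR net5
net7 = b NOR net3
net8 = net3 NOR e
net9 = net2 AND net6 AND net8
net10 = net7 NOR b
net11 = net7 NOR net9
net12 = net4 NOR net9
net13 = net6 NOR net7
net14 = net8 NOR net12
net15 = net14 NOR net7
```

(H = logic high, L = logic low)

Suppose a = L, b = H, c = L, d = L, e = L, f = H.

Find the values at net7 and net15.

net1 = a AND c = L AND L = L
net2 = d NOR f = L NOR H = L
net3 = f NOR net1 = H NOR L = L
net4 = c NOR b = L NOR H = L
net5 = net3 NOR net4 = L NOR L = H
net6 = net3 NOR net5 = L NOR H = L
net7 = b NOR net3 = H NOR L = L
net8 = net3 NOR e = L NOR L = H
net9 = net2 AND net6 AND net8 = L AND L AND H = L
net12 = net4 NOR net9 = L NOR L = H
net14 = net8 NOR net12 = H NOR H = L
net15 = net14 NOR net7 = L NOR L = H

net7 = L; net15 = H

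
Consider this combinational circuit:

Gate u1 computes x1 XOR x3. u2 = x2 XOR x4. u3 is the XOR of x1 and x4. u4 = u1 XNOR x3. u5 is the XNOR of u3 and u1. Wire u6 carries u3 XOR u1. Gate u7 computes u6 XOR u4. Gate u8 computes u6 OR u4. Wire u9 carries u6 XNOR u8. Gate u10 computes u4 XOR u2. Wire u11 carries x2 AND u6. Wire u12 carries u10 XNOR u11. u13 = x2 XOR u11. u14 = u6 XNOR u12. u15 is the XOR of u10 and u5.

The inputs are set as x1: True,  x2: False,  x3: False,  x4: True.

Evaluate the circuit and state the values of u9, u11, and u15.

u9 = True, u11 = False, u15 = True

u1 = x1 XOR x3 = True XOR False = True
u2 = x2 XOR x4 = False XOR True = True
u3 = x1 XOR x4 = True XOR True = False
u4 = u1 XNOR x3 = True XNOR False = False
u5 = u3 XNOR u1 = False XNOR True = False
u6 = u3 XOR u1 = False XOR True = True
u8 = u6 OR u4 = True OR False = True
u9 = u6 XNOR u8 = True XNOR True = True
u10 = u4 XOR u2 = False XOR True = True
u11 = x2 AND u6 = False AND True = False
u15 = u10 XOR u5 = True XOR False = True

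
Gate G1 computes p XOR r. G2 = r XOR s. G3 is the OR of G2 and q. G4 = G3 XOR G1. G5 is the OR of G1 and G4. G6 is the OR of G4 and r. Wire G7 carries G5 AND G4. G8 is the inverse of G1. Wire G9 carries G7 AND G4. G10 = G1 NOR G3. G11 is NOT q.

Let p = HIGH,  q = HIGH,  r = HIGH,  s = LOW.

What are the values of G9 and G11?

G9 = HIGH, G11 = LOW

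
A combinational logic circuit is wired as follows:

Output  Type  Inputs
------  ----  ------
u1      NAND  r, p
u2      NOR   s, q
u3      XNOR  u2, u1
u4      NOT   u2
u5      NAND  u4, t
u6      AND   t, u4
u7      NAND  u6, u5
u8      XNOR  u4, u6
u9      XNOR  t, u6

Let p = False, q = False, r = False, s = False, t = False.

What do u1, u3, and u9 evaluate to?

u1 = True, u3 = True, u9 = True

u1 = r NAND p = False NAND False = True
u2 = s NOR q = False NOR False = True
u3 = u2 XNOR u1 = True XNOR True = True
u4 = NOT u2 = NOT True = False
u6 = t AND u4 = False AND False = False
u9 = t XNOR u6 = False XNOR False = True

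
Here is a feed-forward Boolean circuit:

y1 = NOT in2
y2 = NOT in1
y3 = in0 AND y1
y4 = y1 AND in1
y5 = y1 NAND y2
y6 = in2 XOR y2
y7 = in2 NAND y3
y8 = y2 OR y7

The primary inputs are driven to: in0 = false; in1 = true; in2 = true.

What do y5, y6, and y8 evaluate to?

y1 = NOT in2 = NOT true = false
y2 = NOT in1 = NOT true = false
y3 = in0 AND y1 = false AND false = false
y5 = y1 NAND y2 = false NAND false = true
y6 = in2 XOR y2 = true XOR false = true
y7 = in2 NAND y3 = true NAND false = true
y8 = y2 OR y7 = false OR true = true

y5 = true  y6 = true  y8 = true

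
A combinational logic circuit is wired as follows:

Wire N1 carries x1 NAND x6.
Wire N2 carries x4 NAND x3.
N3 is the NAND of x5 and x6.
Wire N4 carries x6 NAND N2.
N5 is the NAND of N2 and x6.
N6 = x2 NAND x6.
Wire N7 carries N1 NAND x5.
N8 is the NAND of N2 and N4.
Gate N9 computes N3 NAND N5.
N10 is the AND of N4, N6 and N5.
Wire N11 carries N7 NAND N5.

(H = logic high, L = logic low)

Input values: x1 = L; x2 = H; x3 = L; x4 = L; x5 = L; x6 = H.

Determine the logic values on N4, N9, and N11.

N1 = x1 NAND x6 = L NAND H = H
N2 = x4 NAND x3 = L NAND L = H
N3 = x5 NAND x6 = L NAND H = H
N4 = x6 NAND N2 = H NAND H = L
N5 = N2 NAND x6 = H NAND H = L
N7 = N1 NAND x5 = H NAND L = H
N9 = N3 NAND N5 = H NAND L = H
N11 = N7 NAND N5 = H NAND L = H

N4 = L, N9 = H, N11 = H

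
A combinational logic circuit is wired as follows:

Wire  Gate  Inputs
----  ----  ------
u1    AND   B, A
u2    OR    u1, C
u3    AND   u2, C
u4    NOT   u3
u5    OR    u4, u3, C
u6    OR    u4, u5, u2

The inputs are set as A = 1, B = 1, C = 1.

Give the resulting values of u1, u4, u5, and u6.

u1 = B AND A = 1 AND 1 = 1
u2 = u1 OR C = 1 OR 1 = 1
u3 = u2 AND C = 1 AND 1 = 1
u4 = NOT u3 = NOT 1 = 0
u5 = u4 OR u3 OR C = 0 OR 1 OR 1 = 1
u6 = u4 OR u5 OR u2 = 0 OR 1 OR 1 = 1

u1 = 1, u4 = 0, u5 = 1, u6 = 1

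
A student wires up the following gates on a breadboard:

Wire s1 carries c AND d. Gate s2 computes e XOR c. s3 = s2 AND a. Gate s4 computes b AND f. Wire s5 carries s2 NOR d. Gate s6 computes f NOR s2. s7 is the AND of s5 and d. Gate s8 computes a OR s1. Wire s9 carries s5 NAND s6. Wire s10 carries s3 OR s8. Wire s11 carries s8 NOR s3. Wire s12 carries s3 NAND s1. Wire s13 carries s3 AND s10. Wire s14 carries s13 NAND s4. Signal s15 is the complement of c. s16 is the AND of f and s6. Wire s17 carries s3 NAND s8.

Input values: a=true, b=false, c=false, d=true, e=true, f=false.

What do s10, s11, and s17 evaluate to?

s1 = c AND d = false AND true = false
s2 = e XOR c = true XOR false = true
s3 = s2 AND a = true AND true = true
s8 = a OR s1 = true OR false = true
s10 = s3 OR s8 = true OR true = true
s11 = s8 NOR s3 = true NOR true = false
s17 = s3 NAND s8 = true NAND true = false

s10 = true  s11 = false  s17 = false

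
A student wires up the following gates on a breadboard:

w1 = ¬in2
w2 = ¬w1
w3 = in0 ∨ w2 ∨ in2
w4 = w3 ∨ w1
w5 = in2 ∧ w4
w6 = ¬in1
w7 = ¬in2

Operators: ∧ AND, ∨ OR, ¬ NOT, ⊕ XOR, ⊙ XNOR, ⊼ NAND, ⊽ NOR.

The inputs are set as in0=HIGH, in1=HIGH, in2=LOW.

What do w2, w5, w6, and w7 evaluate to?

w2 = LOW  w5 = LOW  w6 = LOW  w7 = HIGH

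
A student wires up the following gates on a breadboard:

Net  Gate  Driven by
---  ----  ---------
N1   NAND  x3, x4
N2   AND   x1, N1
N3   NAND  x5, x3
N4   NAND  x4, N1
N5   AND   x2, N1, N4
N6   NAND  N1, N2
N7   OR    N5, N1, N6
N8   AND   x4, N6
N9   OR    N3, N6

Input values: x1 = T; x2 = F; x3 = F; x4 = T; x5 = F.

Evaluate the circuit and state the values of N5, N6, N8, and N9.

N1 = x3 NAND x4 = F NAND T = T
N2 = x1 AND N1 = T AND T = T
N3 = x5 NAND x3 = F NAND F = T
N4 = x4 NAND N1 = T NAND T = F
N5 = x2 AND N1 AND N4 = F AND T AND F = F
N6 = N1 NAND N2 = T NAND T = F
N8 = x4 AND N6 = T AND F = F
N9 = N3 OR N6 = T OR F = T

N5 = F; N6 = F; N8 = F; N9 = T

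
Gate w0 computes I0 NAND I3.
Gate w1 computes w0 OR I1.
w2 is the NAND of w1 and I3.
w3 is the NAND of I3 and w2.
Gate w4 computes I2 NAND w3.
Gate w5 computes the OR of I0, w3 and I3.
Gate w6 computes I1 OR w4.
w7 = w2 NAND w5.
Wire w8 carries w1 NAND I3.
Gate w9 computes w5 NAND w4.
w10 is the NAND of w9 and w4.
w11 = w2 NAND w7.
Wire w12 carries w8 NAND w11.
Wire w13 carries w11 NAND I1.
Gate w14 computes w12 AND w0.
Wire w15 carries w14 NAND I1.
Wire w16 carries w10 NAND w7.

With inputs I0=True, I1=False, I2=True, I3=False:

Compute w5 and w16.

w5 = True, w16 = True

w0 = I0 NAND I3 = True NAND False = True
w1 = w0 OR I1 = True OR False = True
w2 = w1 NAND I3 = True NAND False = True
w3 = I3 NAND w2 = False NAND True = True
w4 = I2 NAND w3 = True NAND True = False
w5 = I0 OR w3 OR I3 = True OR True OR False = True
w7 = w2 NAND w5 = True NAND True = False
w9 = w5 NAND w4 = True NAND False = True
w10 = w9 NAND w4 = True NAND False = True
w16 = w10 NAND w7 = True NAND False = True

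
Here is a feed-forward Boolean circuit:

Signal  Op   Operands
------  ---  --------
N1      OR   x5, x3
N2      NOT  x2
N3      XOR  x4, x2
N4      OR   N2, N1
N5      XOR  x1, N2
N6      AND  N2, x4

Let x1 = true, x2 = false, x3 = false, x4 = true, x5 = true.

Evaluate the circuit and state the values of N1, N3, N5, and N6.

N1 = true, N3 = true, N5 = false, N6 = true

N1 = x5 OR x3 = true OR false = true
N2 = NOT x2 = NOT false = true
N3 = x4 XOR x2 = true XOR false = true
N5 = x1 XOR N2 = true XOR true = false
N6 = N2 AND x4 = true AND true = true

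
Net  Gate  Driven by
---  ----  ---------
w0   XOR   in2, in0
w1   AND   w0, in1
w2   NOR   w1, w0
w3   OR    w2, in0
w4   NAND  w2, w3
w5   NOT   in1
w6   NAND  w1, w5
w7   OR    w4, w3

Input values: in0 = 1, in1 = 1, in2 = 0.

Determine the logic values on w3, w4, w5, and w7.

w3 = 1, w4 = 1, w5 = 0, w7 = 1

w0 = in2 XOR in0 = 0 XOR 1 = 1
w1 = w0 AND in1 = 1 AND 1 = 1
w2 = w1 NOR w0 = 1 NOR 1 = 0
w3 = w2 OR in0 = 0 OR 1 = 1
w4 = w2 NAND w3 = 0 NAND 1 = 1
w5 = NOT in1 = NOT 1 = 0
w7 = w4 OR w3 = 1 OR 1 = 1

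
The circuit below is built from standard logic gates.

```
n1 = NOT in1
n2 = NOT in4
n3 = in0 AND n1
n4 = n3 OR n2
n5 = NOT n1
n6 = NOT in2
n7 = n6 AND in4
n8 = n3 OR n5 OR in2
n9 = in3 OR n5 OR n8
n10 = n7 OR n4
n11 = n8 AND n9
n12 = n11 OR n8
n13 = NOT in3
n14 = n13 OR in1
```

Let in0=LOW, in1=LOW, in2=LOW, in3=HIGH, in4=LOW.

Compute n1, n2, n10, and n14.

n1 = HIGH, n2 = HIGH, n10 = HIGH, n14 = LOW

n1 = NOT in1 = NOT LOW = HIGH
n2 = NOT in4 = NOT LOW = HIGH
n3 = in0 AND n1 = LOW AND HIGH = LOW
n4 = n3 OR n2 = LOW OR HIGH = HIGH
n6 = NOT in2 = NOT LOW = HIGH
n7 = n6 AND in4 = HIGH AND LOW = LOW
n10 = n7 OR n4 = LOW OR HIGH = HIGH
n13 = NOT in3 = NOT HIGH = LOW
n14 = n13 OR in1 = LOW OR LOW = LOW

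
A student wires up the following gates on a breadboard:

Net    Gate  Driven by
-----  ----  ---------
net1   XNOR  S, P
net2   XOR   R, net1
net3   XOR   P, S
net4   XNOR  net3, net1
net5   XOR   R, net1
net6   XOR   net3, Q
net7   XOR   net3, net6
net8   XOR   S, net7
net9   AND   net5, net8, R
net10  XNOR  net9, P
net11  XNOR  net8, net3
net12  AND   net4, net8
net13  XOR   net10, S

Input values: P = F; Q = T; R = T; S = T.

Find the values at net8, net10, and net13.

net8 = F  net10 = T  net13 = F

net1 = S XNOR P = T XNOR F = F
net3 = P XOR S = F XOR T = T
net5 = R XOR net1 = T XOR F = T
net6 = net3 XOR Q = T XOR T = F
net7 = net3 XOR net6 = T XOR F = T
net8 = S XOR net7 = T XOR T = F
net9 = net5 AND net8 AND R = T AND F AND T = F
net10 = net9 XNOR P = F XNOR F = T
net13 = net10 XOR S = T XOR T = F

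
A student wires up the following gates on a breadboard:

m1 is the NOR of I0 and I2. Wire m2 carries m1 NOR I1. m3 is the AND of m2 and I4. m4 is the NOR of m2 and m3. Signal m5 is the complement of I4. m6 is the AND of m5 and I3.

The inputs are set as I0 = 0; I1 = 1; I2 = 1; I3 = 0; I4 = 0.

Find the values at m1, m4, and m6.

m1 = I0 NOR I2 = 0 NOR 1 = 0
m2 = m1 NOR I1 = 0 NOR 1 = 0
m3 = m2 AND I4 = 0 AND 0 = 0
m4 = m2 NOR m3 = 0 NOR 0 = 1
m5 = NOT I4 = NOT 0 = 1
m6 = m5 AND I3 = 1 AND 0 = 0

m1 = 0  m4 = 1  m6 = 0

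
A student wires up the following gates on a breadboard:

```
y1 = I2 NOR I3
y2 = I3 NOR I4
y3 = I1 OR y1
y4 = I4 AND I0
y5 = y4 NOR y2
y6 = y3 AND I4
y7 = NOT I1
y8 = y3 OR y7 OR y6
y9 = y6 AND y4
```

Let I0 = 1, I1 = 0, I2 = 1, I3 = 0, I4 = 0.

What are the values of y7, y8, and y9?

y7 = 1, y8 = 1, y9 = 0

y1 = I2 NOR I3 = 1 NOR 0 = 0
y3 = I1 OR y1 = 0 OR 0 = 0
y4 = I4 AND I0 = 0 AND 1 = 0
y6 = y3 AND I4 = 0 AND 0 = 0
y7 = NOT I1 = NOT 0 = 1
y8 = y3 OR y7 OR y6 = 0 OR 1 OR 0 = 1
y9 = y6 AND y4 = 0 AND 0 = 0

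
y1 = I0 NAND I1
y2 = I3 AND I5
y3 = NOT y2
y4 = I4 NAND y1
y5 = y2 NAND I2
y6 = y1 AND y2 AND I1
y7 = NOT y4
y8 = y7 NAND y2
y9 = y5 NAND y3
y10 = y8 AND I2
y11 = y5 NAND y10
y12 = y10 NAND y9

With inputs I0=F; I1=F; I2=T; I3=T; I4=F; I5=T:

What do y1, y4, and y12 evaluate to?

y1 = T, y4 = T, y12 = F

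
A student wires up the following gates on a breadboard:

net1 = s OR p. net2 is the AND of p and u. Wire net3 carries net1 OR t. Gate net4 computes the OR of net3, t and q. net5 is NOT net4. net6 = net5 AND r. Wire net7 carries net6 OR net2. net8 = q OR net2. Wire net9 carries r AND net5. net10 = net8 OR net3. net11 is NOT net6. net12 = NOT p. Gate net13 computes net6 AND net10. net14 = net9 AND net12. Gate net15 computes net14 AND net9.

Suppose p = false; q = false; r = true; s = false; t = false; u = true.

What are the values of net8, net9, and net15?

net8 = false  net9 = true  net15 = true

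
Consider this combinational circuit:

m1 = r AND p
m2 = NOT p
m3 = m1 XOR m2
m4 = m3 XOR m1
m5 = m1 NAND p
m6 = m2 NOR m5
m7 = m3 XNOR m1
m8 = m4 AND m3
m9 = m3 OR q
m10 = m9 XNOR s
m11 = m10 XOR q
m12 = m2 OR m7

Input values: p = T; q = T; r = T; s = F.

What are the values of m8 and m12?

m8 = F; m12 = T

m1 = r AND p = T AND T = T
m2 = NOT p = NOT T = F
m3 = m1 XOR m2 = T XOR F = T
m4 = m3 XOR m1 = T XOR T = F
m7 = m3 XNOR m1 = T XNOR T = T
m8 = m4 AND m3 = F AND T = F
m12 = m2 OR m7 = F OR T = T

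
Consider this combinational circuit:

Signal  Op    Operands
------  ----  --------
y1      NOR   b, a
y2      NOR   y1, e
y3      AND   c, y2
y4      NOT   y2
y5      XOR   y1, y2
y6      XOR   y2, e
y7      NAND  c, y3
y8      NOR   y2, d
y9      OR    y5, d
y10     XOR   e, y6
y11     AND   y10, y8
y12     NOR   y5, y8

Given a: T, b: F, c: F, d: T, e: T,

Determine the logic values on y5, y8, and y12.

y5 = F  y8 = F  y12 = T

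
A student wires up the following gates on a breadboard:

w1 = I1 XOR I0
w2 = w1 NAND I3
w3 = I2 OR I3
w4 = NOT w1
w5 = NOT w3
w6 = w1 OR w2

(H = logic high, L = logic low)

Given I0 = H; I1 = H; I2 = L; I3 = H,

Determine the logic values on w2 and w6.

w2 = H  w6 = H

w1 = I1 XOR I0 = H XOR H = L
w2 = w1 NAND I3 = L NAND H = H
w6 = w1 OR w2 = L OR H = H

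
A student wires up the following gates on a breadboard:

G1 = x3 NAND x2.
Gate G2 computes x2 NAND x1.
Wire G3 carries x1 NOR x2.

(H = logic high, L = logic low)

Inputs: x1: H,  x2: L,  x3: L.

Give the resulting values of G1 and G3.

G1 = x3 NAND x2 = L NAND L = H
G3 = x1 NOR x2 = H NOR L = L

G1 = H, G3 = L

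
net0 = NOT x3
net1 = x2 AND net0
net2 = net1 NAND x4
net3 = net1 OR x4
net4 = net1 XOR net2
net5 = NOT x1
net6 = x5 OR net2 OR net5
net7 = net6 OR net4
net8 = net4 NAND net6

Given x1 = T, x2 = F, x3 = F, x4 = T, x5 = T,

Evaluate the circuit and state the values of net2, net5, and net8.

net0 = NOT x3 = NOT F = T
net1 = x2 AND net0 = F AND T = F
net2 = net1 NAND x4 = F NAND T = T
net4 = net1 XOR net2 = F XOR T = T
net5 = NOT x1 = NOT T = F
net6 = x5 OR net2 OR net5 = T OR T OR F = T
net8 = net4 NAND net6 = T NAND T = F

net2 = T  net5 = F  net8 = F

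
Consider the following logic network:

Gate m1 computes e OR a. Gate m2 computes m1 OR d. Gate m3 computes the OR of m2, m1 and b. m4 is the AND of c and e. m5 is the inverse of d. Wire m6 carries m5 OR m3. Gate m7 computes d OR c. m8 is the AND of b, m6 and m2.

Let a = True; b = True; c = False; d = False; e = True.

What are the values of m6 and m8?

m6 = True  m8 = True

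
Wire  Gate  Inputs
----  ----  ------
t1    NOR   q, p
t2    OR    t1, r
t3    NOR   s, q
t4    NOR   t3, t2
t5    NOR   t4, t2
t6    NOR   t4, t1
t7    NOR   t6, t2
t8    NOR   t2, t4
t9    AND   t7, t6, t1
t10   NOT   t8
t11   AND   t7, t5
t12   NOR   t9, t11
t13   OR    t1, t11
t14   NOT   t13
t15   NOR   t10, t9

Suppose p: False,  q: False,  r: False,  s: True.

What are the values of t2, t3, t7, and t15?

t2 = True, t3 = False, t7 = False, t15 = False

t1 = q NOR p = False NOR False = True
t2 = t1 OR r = True OR False = True
t3 = s NOR q = True NOR False = False
t4 = t3 NOR t2 = False NOR True = False
t6 = t4 NOR t1 = False NOR True = False
t7 = t6 NOR t2 = False NOR True = False
t8 = t2 NOR t4 = True NOR False = False
t9 = t7 AND t6 AND t1 = False AND False AND True = False
t10 = NOT t8 = NOT False = True
t15 = t10 NOR t9 = True NOR False = False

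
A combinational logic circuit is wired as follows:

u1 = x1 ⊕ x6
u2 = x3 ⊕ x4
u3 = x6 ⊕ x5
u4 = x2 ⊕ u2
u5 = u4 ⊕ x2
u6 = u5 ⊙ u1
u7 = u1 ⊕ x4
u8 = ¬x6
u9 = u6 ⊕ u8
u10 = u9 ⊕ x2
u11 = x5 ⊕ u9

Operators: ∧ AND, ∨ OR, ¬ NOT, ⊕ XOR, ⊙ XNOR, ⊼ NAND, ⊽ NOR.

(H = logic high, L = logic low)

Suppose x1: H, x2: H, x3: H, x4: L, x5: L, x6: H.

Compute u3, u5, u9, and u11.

u3 = H; u5 = H; u9 = L; u11 = L

u1 = x1 XOR x6 = H XOR H = L
u2 = x3 XOR x4 = H XOR L = H
u3 = x6 XOR x5 = H XOR L = H
u4 = x2 XOR u2 = H XOR H = L
u5 = u4 XOR x2 = L XOR H = H
u6 = u5 XNOR u1 = H XNOR L = L
u8 = NOT x6 = NOT H = L
u9 = u6 XOR u8 = L XOR L = L
u11 = x5 XOR u9 = L XOR L = L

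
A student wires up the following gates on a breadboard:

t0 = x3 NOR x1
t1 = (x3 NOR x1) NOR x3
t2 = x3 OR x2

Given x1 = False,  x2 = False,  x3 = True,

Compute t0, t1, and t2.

t0 = False  t1 = False  t2 = True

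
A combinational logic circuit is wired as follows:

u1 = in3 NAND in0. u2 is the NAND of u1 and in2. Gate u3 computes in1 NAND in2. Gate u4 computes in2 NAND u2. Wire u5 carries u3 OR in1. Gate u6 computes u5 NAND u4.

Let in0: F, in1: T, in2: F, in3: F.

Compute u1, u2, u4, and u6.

u1 = in3 NAND in0 = F NAND F = T
u2 = u1 NAND in2 = T NAND F = T
u3 = in1 NAND in2 = T NAND F = T
u4 = in2 NAND u2 = F NAND T = T
u5 = u3 OR in1 = T OR T = T
u6 = u5 NAND u4 = T NAND T = F

u1 = T, u2 = T, u4 = T, u6 = F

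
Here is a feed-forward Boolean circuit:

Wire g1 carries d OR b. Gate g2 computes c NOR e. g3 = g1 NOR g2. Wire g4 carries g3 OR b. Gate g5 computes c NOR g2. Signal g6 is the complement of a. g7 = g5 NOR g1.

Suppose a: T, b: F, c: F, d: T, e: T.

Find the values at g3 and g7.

g1 = d OR b = T OR F = T
g2 = c NOR e = F NOR T = F
g3 = g1 NOR g2 = T NOR F = F
g5 = c NOR g2 = F NOR F = T
g7 = g5 NOR g1 = T NOR T = F

g3 = F, g7 = F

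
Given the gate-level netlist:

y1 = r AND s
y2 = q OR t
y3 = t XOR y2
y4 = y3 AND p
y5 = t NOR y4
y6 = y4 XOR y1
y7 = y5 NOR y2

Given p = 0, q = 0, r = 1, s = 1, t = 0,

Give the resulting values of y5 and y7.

y2 = q OR t = 0 OR 0 = 0
y3 = t XOR y2 = 0 XOR 0 = 0
y4 = y3 AND p = 0 AND 0 = 0
y5 = t NOR y4 = 0 NOR 0 = 1
y7 = y5 NOR y2 = 1 NOR 0 = 0

y5 = 1, y7 = 0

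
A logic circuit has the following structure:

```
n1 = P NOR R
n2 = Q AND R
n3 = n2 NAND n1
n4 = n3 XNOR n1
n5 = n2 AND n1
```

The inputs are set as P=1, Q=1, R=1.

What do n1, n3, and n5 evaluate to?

n1 = 0; n3 = 1; n5 = 0

n1 = P NOR R = 1 NOR 1 = 0
n2 = Q AND R = 1 AND 1 = 1
n3 = n2 NAND n1 = 1 NAND 0 = 1
n5 = n2 AND n1 = 1 AND 0 = 0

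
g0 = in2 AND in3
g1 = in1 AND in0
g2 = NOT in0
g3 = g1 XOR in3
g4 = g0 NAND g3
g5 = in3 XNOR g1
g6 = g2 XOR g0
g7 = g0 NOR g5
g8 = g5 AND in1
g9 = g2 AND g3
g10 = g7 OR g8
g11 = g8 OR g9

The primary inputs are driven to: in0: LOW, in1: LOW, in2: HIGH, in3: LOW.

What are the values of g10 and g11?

g0 = in2 AND in3 = HIGH AND LOW = LOW
g1 = in1 AND in0 = LOW AND LOW = LOW
g2 = NOT in0 = NOT LOW = HIGH
g3 = g1 XOR in3 = LOW XOR LOW = LOW
g5 = in3 XNOR g1 = LOW XNOR LOW = HIGH
g7 = g0 NOR g5 = LOW NOR HIGH = LOW
g8 = g5 AND in1 = HIGH AND LOW = LOW
g9 = g2 AND g3 = HIGH AND LOW = LOW
g10 = g7 OR g8 = LOW OR LOW = LOW
g11 = g8 OR g9 = LOW OR LOW = LOW

g10 = LOW, g11 = LOW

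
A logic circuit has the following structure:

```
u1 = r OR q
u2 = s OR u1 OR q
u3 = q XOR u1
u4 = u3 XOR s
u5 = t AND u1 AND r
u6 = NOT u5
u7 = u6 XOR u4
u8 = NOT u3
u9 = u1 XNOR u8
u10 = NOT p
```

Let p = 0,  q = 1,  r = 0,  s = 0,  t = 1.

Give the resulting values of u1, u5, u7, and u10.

u1 = 1  u5 = 0  u7 = 1  u10 = 1

u1 = r OR q = 0 OR 1 = 1
u3 = q XOR u1 = 1 XOR 1 = 0
u4 = u3 XOR s = 0 XOR 0 = 0
u5 = t AND u1 AND r = 1 AND 1 AND 0 = 0
u6 = NOT u5 = NOT 0 = 1
u7 = u6 XOR u4 = 1 XOR 0 = 1
u10 = NOT p = NOT 0 = 1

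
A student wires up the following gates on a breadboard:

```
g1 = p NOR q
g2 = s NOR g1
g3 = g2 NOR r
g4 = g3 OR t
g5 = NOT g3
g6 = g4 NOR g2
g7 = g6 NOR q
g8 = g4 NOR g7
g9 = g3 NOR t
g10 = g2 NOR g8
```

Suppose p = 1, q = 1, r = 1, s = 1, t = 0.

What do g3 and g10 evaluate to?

g1 = p NOR q = 1 NOR 1 = 0
g2 = s NOR g1 = 1 NOR 0 = 0
g3 = g2 NOR r = 0 NOR 1 = 0
g4 = g3 OR t = 0 OR 0 = 0
g6 = g4 NOR g2 = 0 NOR 0 = 1
g7 = g6 NOR q = 1 NOR 1 = 0
g8 = g4 NOR g7 = 0 NOR 0 = 1
g10 = g2 NOR g8 = 0 NOR 1 = 0

g3 = 0; g10 = 0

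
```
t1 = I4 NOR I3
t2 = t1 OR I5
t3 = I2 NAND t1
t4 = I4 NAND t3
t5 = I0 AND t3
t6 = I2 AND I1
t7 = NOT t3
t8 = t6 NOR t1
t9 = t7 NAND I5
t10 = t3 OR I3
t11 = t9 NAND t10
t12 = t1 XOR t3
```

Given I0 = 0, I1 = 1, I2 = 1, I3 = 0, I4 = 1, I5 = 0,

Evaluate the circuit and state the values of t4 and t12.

t4 = 0  t12 = 1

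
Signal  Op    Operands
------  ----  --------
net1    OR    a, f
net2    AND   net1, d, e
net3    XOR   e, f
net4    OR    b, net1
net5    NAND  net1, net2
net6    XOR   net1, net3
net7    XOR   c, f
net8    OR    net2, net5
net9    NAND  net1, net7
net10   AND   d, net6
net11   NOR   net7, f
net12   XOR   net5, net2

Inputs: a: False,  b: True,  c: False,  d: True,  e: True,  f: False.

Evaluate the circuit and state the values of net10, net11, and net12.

net10 = True  net11 = True  net12 = True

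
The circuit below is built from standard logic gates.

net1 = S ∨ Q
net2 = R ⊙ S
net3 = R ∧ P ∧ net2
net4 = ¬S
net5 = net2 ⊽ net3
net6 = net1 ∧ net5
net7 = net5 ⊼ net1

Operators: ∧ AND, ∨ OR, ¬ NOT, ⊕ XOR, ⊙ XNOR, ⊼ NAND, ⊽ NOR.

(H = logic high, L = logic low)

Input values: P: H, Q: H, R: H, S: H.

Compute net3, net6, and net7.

net3 = H, net6 = L, net7 = H

net1 = S OR Q = H OR H = H
net2 = R XNOR S = H XNOR H = H
net3 = R AND P AND net2 = H AND H AND H = H
net5 = net2 NOR net3 = H NOR H = L
net6 = net1 AND net5 = H AND L = L
net7 = net5 NAND net1 = L NAND H = H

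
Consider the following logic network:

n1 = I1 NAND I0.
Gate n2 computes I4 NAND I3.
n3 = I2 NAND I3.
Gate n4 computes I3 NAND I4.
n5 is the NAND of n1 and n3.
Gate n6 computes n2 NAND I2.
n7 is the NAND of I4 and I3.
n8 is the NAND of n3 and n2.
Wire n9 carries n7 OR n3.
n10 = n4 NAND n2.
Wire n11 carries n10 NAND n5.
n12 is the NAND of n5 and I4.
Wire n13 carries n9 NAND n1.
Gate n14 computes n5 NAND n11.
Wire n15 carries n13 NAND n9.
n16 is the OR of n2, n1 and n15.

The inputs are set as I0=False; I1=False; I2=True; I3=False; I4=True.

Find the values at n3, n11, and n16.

n3 = True; n11 = True; n16 = True

n1 = I1 NAND I0 = False NAND False = True
n2 = I4 NAND I3 = True NAND False = True
n3 = I2 NAND I3 = True NAND False = True
n4 = I3 NAND I4 = False NAND True = True
n5 = n1 NAND n3 = True NAND True = False
n7 = I4 NAND I3 = True NAND False = True
n9 = n7 OR n3 = True OR True = True
n10 = n4 NAND n2 = True NAND True = False
n11 = n10 NAND n5 = False NAND False = True
n13 = n9 NAND n1 = True NAND True = False
n15 = n13 NAND n9 = False NAND True = True
n16 = n2 OR n1 OR n15 = True OR True OR True = True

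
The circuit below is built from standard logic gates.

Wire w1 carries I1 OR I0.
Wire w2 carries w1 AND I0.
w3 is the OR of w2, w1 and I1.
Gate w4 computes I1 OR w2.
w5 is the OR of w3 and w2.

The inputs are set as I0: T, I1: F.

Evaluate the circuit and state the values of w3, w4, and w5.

w3 = T  w4 = T  w5 = T

w1 = I1 OR I0 = F OR T = T
w2 = w1 AND I0 = T AND T = T
w3 = w2 OR w1 OR I1 = T OR T OR F = T
w4 = I1 OR w2 = F OR T = T
w5 = w3 OR w2 = T OR T = T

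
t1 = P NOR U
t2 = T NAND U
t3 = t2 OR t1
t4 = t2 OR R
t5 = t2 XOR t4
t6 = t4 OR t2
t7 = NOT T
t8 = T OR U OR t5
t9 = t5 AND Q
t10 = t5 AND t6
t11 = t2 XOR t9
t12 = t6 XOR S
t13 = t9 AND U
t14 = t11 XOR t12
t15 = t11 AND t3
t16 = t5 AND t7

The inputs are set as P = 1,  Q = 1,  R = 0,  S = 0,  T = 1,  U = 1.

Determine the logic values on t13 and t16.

t13 = 0, t16 = 0

t2 = T NAND U = 1 NAND 1 = 0
t4 = t2 OR R = 0 OR 0 = 0
t5 = t2 XOR t4 = 0 XOR 0 = 0
t7 = NOT T = NOT 1 = 0
t9 = t5 AND Q = 0 AND 1 = 0
t13 = t9 AND U = 0 AND 1 = 0
t16 = t5 AND t7 = 0 AND 0 = 0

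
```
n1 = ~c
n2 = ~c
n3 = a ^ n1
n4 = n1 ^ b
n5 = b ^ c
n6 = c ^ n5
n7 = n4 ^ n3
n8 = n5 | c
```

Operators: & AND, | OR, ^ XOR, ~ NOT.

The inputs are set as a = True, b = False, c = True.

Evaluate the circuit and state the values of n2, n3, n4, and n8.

n1 = NOT c = NOT True = False
n2 = NOT c = NOT True = False
n3 = a XOR n1 = True XOR False = True
n4 = n1 XOR b = False XOR False = False
n5 = b XOR c = False XOR True = True
n8 = n5 OR c = True OR True = True

n2 = False; n3 = True; n4 = False; n8 = True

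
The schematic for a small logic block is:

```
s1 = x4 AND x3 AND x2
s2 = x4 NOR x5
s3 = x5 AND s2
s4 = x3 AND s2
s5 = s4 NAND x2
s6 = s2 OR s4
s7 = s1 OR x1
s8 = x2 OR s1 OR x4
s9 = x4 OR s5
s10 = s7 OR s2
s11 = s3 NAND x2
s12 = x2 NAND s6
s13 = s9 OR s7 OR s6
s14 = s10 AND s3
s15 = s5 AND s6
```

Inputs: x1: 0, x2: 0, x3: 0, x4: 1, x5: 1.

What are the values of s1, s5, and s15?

s1 = 0  s5 = 1  s15 = 0

s1 = x4 AND x3 AND x2 = 1 AND 0 AND 0 = 0
s2 = x4 NOR x5 = 1 NOR 1 = 0
s4 = x3 AND s2 = 0 AND 0 = 0
s5 = s4 NAND x2 = 0 NAND 0 = 1
s6 = s2 OR s4 = 0 OR 0 = 0
s15 = s5 AND s6 = 1 AND 0 = 0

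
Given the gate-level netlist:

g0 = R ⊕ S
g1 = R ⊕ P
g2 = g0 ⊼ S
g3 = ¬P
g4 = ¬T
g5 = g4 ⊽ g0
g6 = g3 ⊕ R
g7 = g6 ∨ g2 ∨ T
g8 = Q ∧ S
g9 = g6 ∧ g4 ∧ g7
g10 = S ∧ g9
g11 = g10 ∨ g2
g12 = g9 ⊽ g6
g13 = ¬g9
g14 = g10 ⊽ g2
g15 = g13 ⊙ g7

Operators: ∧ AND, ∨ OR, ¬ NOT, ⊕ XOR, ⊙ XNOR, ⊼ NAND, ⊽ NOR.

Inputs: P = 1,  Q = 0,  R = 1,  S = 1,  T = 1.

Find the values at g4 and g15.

g0 = R XOR S = 1 XOR 1 = 0
g2 = g0 NAND S = 0 NAND 1 = 1
g3 = NOT P = NOT 1 = 0
g4 = NOT T = NOT 1 = 0
g6 = g3 XOR R = 0 XOR 1 = 1
g7 = g6 OR g2 OR T = 1 OR 1 OR 1 = 1
g9 = g6 AND g4 AND g7 = 1 AND 0 AND 1 = 0
g13 = NOT g9 = NOT 0 = 1
g15 = g13 XNOR g7 = 1 XNOR 1 = 1

g4 = 0  g15 = 1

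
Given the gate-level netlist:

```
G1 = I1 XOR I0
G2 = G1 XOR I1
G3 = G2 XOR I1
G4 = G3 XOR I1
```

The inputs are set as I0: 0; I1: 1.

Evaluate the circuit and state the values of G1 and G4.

G1 = 1  G4 = 0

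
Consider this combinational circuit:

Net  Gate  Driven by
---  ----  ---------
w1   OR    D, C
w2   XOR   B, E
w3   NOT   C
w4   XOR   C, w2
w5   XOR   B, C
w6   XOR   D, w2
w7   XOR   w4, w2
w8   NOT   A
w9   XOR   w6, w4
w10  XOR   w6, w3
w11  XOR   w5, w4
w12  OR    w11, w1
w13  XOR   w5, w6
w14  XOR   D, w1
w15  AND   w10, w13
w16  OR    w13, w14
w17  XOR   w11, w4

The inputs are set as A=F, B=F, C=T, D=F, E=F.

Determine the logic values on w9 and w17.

w9 = T, w17 = T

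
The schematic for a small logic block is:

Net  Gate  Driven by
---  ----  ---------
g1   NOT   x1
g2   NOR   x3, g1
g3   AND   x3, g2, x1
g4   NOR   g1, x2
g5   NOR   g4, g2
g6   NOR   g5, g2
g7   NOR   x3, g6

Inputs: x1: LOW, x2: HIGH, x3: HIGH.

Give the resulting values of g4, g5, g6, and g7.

g1 = NOT x1 = NOT LOW = HIGH
g2 = x3 NOR g1 = HIGH NOR HIGH = LOW
g4 = g1 NOR x2 = HIGH NOR HIGH = LOW
g5 = g4 NOR g2 = LOW NOR LOW = HIGH
g6 = g5 NOR g2 = HIGH NOR LOW = LOW
g7 = x3 NOR g6 = HIGH NOR LOW = LOW

g4 = LOW, g5 = HIGH, g6 = LOW, g7 = LOW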